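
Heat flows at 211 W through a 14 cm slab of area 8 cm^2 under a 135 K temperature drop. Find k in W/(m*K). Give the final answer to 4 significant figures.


k = Q*L / (A*dT)
L = 0.14 m, A = 8e-04 m^2
k = 211 * 0.14 / (8e-04 * 135)
k = 273.5 W/(m*K)


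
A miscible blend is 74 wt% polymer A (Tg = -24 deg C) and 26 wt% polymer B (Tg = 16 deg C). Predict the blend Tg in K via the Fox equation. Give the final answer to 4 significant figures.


1/Tg = w1/Tg1 + w2/Tg2 (in Kelvin)
Tg1 = 249.15 K, Tg2 = 289.15 K
1/Tg = 0.74/249.15 + 0.26/289.15
Tg = 258.4 K


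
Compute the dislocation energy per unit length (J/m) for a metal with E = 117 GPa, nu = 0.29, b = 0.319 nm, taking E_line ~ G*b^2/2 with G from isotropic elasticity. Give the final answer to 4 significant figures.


Step 1: G = E / (2*(1+nu))
G = 117 / (2*(1+0.29)) = 45.3488 GPa = 4.53488e+10 Pa
Step 2: E_line = G*b^2/2
b = 0.319 nm = 3.19e-10 m
E_line = 0.5 * 4.53488e+10 * (3.19e-10)^2 = 2.307e-09 J/m


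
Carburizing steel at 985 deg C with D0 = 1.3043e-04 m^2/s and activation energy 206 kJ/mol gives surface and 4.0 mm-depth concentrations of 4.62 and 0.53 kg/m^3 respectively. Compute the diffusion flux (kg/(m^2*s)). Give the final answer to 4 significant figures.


Step 1: D = D0 * exp(-Qd/(R*T))
T = 985 + 273.15 = 1258.15 K
D = 1.3043e-04 * exp(-206e3 / (8.314 * 1258.15)) = 3.65226e-13 m^2/s
Step 2: J = D * (C1 - C2) / dx
J = 3.65226e-13 * (4.62 - 0.53) / 4e-03
J = 3.734e-10 kg/(m^2*s)


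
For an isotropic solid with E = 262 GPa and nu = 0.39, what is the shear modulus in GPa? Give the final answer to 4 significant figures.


G = E / (2*(1+nu))
G = 262 / (2*(1+0.39))
G = 94.24 GPa


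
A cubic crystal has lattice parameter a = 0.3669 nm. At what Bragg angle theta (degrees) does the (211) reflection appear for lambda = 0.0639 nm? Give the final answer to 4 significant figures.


d = a / sqrt(h^2+k^2+l^2)
d = 0.3669 / sqrt(6) = 0.149786 nm
lambda = 2*d*sin(theta)  =>  sin(theta) = lambda / (2*d)
sin(theta) = 0.0639 / (2 * 0.149786) = 0.213304
theta = 12.32 deg


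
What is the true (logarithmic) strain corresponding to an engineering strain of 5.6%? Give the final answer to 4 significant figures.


epsilon_true = ln(1 + epsilon_eng)
epsilon_true = ln(1 + 0.056)
epsilon_true = 0.05449


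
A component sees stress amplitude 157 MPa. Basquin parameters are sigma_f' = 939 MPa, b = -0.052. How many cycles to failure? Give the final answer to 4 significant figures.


sigma_a = sigma_f' * (2*Nf)^b
2*Nf = (sigma_a / sigma_f')^(1/b)
2*Nf = (157 / 939)^(1/-0.052)
2*Nf = 8.66576e+14
Nf = 4.333e+14 cycles


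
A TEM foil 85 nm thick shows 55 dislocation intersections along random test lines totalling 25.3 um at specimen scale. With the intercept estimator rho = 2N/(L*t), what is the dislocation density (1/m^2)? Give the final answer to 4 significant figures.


rho = 2N / (L * t)
L = 25.3 um = 2.53e-05 m, t = 85 nm = 8.5e-08 m
rho = 2 * 55 / (2.53e-05 * 8.5e-08)
rho = 5.115e+13 1/m^2


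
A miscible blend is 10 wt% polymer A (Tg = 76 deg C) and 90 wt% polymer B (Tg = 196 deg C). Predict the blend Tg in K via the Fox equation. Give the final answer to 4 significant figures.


1/Tg = w1/Tg1 + w2/Tg2 (in Kelvin)
Tg1 = 349.15 K, Tg2 = 469.15 K
1/Tg = 0.1/349.15 + 0.9/469.15
Tg = 453.6 K


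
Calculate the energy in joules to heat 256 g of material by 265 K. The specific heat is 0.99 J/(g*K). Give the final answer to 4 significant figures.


Q = m * cp * dT
Q = 256 * 0.99 * 265
Q = 67160 J


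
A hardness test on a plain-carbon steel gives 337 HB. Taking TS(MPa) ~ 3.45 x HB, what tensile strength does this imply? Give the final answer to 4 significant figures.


TS (MPa) = 3.45 * HB
TS = 3.45 * 337
TS = 1163 MPa


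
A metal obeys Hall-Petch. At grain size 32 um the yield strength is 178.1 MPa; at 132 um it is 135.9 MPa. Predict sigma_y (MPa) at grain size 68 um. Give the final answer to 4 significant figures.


sigma_y = sigma0 + k / sqrt(d)
1/sqrt(d1) = 1/sqrt(3.2e-05) = 176.777;  1/sqrt(d2) = 87.0388
k = (sigma1 - sigma2) / (1/sqrt(d1) - 1/sqrt(d2)) = (178.1 - 135.9) / (176.777 - 87.0388) = 0.470259 MPa*m^0.5
sigma0 = sigma1 - k/sqrt(d1) = 178.1 - 0.470259*176.777 = 94.9692 MPa
sigma_y(d3) = 94.9692 + 0.470259 / sqrt(6.8e-05) = 152 MPa


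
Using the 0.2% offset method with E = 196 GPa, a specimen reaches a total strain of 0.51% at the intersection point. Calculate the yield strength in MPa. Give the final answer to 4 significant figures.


Offset strain = 0.002
Elastic strain at yield = total_strain - offset = 5.1e-03 - 0.002 = 3.1e-03
sigma_y = E * elastic_strain = 196000 * 3.1e-03
sigma_y = 607.6 MPa


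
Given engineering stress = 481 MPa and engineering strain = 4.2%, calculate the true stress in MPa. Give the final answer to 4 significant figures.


sigma_true = sigma_eng * (1 + epsilon_eng)
sigma_true = 481 * (1 + 0.042)
sigma_true = 501.2 MPa


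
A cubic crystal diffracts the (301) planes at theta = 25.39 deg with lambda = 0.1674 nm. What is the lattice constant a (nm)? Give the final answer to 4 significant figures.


d = lambda / (2*sin(theta))
d = 0.1674 / (2*sin(25.39 deg))
d = 0.195206 nm
a = d * sqrt(h^2+k^2+l^2) = 0.195206 * sqrt(10)
a = 0.6173 nm


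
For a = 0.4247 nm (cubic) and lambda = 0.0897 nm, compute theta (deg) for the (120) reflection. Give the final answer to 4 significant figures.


d = a / sqrt(h^2+k^2+l^2)
d = 0.4247 / sqrt(5) = 0.189932 nm
lambda = 2*d*sin(theta)  =>  sin(theta) = lambda / (2*d)
sin(theta) = 0.0897 / (2 * 0.189932) = 0.236138
theta = 13.66 deg


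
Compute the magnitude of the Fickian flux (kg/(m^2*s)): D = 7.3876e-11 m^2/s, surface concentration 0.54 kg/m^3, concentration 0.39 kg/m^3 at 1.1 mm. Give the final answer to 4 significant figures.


J = -D * (dC/dx) = D * (C1 - C2) / dx
J = 7.3876e-11 * (0.54 - 0.39) / 1.1e-03
J = 1.007e-08 kg/(m^2*s)


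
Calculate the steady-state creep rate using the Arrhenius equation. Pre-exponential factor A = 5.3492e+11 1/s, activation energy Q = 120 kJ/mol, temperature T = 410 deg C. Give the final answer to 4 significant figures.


rate = A * exp(-Q / (R*T))
T = 410 + 273.15 = 683.15 K
rate = 5.3492e+11 * exp(-120e3 / (8.314 * 683.15))
rate = 356.9 1/s


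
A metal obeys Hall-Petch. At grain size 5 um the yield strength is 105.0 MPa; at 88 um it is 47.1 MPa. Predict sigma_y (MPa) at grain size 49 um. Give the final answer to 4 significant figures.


sigma_y = sigma0 + k / sqrt(d)
1/sqrt(d1) = 1/sqrt(5e-06) = 447.214;  1/sqrt(d2) = 106.6
k = (sigma1 - sigma2) / (1/sqrt(d1) - 1/sqrt(d2)) = (105.0 - 47.1) / (447.214 - 106.6) = 0.169988 MPa*m^0.5
sigma0 = sigma1 - k/sqrt(d1) = 105.0 - 0.169988*447.214 = 28.9793 MPa
sigma_y(d3) = 28.9793 + 0.169988 / sqrt(4.9e-05) = 53.26 MPa


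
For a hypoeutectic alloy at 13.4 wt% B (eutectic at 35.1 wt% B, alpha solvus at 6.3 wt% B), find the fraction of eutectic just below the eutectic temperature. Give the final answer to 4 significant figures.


f_primary = (C_e - C0) / (C_e - C_alpha_max)
f_primary = (35.1 - 13.4) / (35.1 - 6.3)
f_primary = 0.753472
f_eutectic = 1 - 0.753472 = 0.2465


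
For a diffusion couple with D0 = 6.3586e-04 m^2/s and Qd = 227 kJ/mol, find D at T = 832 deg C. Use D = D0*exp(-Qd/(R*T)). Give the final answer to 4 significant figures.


D = D0 * exp(-Qd / (R*T))
T = 1105.15 K
D = 6.3586e-04 * exp(-227e3 / (8.314 * 1105.15))
D = 1.185e-14 m^2/s


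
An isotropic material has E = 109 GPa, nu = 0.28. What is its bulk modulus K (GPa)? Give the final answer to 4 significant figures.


K = E / (3*(1-2*nu))
K = 109 / (3*(1-2*0.28))
K = 82.58 GPa


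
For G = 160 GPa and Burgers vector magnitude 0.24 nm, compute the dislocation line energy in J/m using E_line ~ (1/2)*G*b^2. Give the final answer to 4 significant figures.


E = G*b^2/2
b = 0.24 nm = 2.4e-10 m
G = 160 GPa = 1.6e+11 Pa
E = 0.5 * 1.6e+11 * (2.4e-10)^2
E = 4.608e-09 J/m


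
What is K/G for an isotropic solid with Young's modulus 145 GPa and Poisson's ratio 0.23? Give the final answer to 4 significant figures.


G = E / (2*(1+nu))
G = 145 / (2*(1+0.23)) = 58.9431 GPa
K = E / (3*(1-2*nu))
K = 145 / (3*(1-2*0.23)) = 89.5062 GPa
K/G = 89.5062 / 58.9431 = 1.519


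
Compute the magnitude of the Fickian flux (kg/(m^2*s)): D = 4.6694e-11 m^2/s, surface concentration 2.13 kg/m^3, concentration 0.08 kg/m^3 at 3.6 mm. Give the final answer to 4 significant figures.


J = -D * (dC/dx) = D * (C1 - C2) / dx
J = 4.6694e-11 * (2.13 - 0.08) / 3.6e-03
J = 2.659e-08 kg/(m^2*s)


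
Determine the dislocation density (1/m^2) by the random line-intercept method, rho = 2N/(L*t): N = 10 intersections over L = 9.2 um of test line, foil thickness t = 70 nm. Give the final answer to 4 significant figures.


rho = 2N / (L * t)
L = 9.2 um = 9.2e-06 m, t = 70 nm = 7e-08 m
rho = 2 * 10 / (9.2e-06 * 7e-08)
rho = 3.106e+13 1/m^2


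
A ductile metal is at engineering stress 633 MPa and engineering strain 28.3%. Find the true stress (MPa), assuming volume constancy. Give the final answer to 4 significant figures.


sigma_true = sigma_eng * (1 + epsilon_eng)
sigma_true = 633 * (1 + 0.283)
sigma_true = 812.1 MPa


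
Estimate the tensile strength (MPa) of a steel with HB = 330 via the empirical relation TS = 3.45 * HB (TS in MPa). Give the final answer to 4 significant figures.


TS (MPa) = 3.45 * HB
TS = 3.45 * 330
TS = 1139 MPa


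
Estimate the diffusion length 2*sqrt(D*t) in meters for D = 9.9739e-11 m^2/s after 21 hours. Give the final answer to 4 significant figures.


t = 21 hr = 75600 s
Diffusion length = 2*sqrt(D*t)
= 2*sqrt(9.9739e-11 * 75600)
= 5.492e-03 m


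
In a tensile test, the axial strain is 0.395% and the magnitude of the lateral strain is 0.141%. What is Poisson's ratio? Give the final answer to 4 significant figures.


nu = -epsilon_lat / epsilon_axial
Lateral strain is contraction (negative), so using magnitudes:
nu = 0.141 / 0.395
nu = 0.357


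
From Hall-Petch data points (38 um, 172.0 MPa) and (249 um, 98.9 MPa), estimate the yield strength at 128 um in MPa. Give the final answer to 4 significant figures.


sigma_y = sigma0 + k / sqrt(d)
1/sqrt(d1) = 1/sqrt(3.8e-05) = 162.221;  1/sqrt(d2) = 63.3724
k = (sigma1 - sigma2) / (1/sqrt(d1) - 1/sqrt(d2)) = (172.0 - 98.9) / (162.221 - 63.3724) = 0.739512 MPa*m^0.5
sigma0 = sigma1 - k/sqrt(d1) = 172.0 - 0.739512*162.221 = 52.0353 MPa
sigma_y(d3) = 52.0353 + 0.739512 / sqrt(1.28e-04) = 117.4 MPa


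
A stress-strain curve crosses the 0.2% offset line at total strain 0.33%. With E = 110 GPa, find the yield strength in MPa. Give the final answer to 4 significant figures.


Offset strain = 0.002
Elastic strain at yield = total_strain - offset = 3.3e-03 - 0.002 = 1.3e-03
sigma_y = E * elastic_strain = 110000 * 1.3e-03
sigma_y = 143 MPa


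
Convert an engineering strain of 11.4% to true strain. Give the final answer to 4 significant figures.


epsilon_true = ln(1 + epsilon_eng)
epsilon_true = ln(1 + 0.114)
epsilon_true = 0.108


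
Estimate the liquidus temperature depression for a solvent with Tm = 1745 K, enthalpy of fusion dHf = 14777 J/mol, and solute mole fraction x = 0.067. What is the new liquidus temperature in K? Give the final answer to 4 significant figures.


dT = R*Tm^2*x / dHf
dT = 8.314 * 1745^2 * 0.067 / 14777
dT = 114.786 K
T_new = 1745 - 114.786 = 1630 K


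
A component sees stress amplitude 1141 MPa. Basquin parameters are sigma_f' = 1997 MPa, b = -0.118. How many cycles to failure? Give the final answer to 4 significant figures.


sigma_a = sigma_f' * (2*Nf)^b
2*Nf = (sigma_a / sigma_f')^(1/b)
2*Nf = (1141 / 1997)^(1/-0.118)
2*Nf = 114.843
Nf = 57.42 cycles


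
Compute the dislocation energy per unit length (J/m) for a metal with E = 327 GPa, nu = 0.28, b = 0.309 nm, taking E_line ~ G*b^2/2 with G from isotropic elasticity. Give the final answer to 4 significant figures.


Step 1: G = E / (2*(1+nu))
G = 327 / (2*(1+0.28)) = 127.734 GPa = 1.27734e+11 Pa
Step 2: E_line = G*b^2/2
b = 0.309 nm = 3.09e-10 m
E_line = 0.5 * 1.27734e+11 * (3.09e-10)^2 = 6.098e-09 J/m


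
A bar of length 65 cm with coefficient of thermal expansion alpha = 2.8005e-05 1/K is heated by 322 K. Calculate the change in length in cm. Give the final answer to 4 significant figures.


dL = L0 * alpha * dT
dL = 65 * 2.8005e-05 * 322
dL = 0.5861 cm


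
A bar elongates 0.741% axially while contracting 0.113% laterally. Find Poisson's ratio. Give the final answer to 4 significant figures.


nu = -epsilon_lat / epsilon_axial
Lateral strain is contraction (negative), so using magnitudes:
nu = 0.113 / 0.741
nu = 0.1525


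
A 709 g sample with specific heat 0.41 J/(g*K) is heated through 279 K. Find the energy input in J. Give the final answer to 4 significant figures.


Q = m * cp * dT
Q = 709 * 0.41 * 279
Q = 81100 J


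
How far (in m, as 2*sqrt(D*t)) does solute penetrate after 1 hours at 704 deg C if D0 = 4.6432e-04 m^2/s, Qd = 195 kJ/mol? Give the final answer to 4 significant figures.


Step 1: D = D0 * exp(-Qd/(R*T))
T = 977.15 K
D = 4.6432e-04 * exp(-195e3 / (8.314 * 977.15)) = 1.74783e-14 m^2/s
Step 2: L = 2*sqrt(D*t)
t = 1 h = 3600 s
L = 2*sqrt(1.74783e-14 * 3600) = 1.586e-05 m


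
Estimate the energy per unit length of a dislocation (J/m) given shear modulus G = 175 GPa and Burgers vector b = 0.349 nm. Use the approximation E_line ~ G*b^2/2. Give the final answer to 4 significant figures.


E = G*b^2/2
b = 0.349 nm = 3.49e-10 m
G = 175 GPa = 1.75e+11 Pa
E = 0.5 * 1.75e+11 * (3.49e-10)^2
E = 1.066e-08 J/m


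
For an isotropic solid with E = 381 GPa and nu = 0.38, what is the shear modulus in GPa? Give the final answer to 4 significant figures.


G = E / (2*(1+nu))
G = 381 / (2*(1+0.38))
G = 138 GPa


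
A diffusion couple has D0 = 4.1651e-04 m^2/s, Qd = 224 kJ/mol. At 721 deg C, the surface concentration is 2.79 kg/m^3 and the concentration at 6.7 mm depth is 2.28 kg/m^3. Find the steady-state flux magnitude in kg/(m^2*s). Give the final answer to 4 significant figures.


Step 1: D = D0 * exp(-Qd/(R*T))
T = 721 + 273.15 = 994.15 K
D = 4.1651e-04 * exp(-224e3 / (8.314 * 994.15)) = 7.07603e-16 m^2/s
Step 2: J = D * (C1 - C2) / dx
J = 7.07603e-16 * (2.79 - 2.28) / 6.7e-03
J = 5.386e-14 kg/(m^2*s)


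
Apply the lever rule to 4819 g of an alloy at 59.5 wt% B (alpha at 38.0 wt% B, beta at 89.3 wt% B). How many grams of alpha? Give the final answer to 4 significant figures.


f_alpha = (C_beta - C0) / (C_beta - C_alpha)
f_alpha = (89.3 - 59.5) / (89.3 - 38.0) = 0.580897
m_alpha = f_alpha * m_total = 0.580897 * 4819 = 2799 g


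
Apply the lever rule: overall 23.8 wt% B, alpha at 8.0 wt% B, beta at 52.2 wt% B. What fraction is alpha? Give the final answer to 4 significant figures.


f_alpha = (C_beta - C0) / (C_beta - C_alpha)
f_alpha = (52.2 - 23.8) / (52.2 - 8.0)
f_alpha = 0.6425


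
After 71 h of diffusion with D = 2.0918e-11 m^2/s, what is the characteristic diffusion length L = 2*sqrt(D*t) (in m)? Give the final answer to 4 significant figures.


t = 71 hr = 255600 s
Diffusion length = 2*sqrt(D*t)
= 2*sqrt(2.0918e-11 * 255600)
= 4.625e-03 m


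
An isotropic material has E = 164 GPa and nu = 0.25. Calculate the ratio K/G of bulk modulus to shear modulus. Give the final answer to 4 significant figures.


G = E / (2*(1+nu))
G = 164 / (2*(1+0.25)) = 65.6 GPa
K = E / (3*(1-2*nu))
K = 164 / (3*(1-2*0.25)) = 109.333 GPa
K/G = 109.333 / 65.6 = 1.667


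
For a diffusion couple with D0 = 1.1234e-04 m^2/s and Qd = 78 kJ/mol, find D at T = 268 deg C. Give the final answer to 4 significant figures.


D = D0 * exp(-Qd / (R*T))
T = 541.15 K
D = 1.1234e-04 * exp(-78e3 / (8.314 * 541.15))
D = 3.321e-12 m^2/s


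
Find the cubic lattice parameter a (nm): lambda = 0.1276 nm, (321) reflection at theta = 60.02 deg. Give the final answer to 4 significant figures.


d = lambda / (2*sin(theta))
d = 0.1276 / (2*sin(60.02 deg))
d = 0.0736551 nm
a = d * sqrt(h^2+k^2+l^2) = 0.0736551 * sqrt(14)
a = 0.2756 nm


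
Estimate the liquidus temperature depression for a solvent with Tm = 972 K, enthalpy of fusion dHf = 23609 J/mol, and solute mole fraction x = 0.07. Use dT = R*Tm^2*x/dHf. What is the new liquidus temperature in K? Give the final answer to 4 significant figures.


dT = R*Tm^2*x / dHf
dT = 8.314 * 972^2 * 0.07 / 23609
dT = 23.2897 K
T_new = 972 - 23.2897 = 948.7 K


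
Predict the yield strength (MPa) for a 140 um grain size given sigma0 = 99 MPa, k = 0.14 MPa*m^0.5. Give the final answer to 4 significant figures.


sigma_y = sigma0 + k / sqrt(d)
d = 140 um = 1.4e-04 m
sigma_y = 99 + 0.14 / sqrt(1.4e-04)
sigma_y = 110.8 MPa


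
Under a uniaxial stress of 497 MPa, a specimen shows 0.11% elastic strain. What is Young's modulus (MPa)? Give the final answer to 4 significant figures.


E = sigma / epsilon
epsilon = 0.11% = 1.1e-03
E = 497 / 1.1e-03
E = 451800 MPa


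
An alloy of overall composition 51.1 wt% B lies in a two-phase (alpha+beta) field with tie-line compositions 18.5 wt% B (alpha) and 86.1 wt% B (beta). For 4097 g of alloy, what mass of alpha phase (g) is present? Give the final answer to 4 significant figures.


f_alpha = (C_beta - C0) / (C_beta - C_alpha)
f_alpha = (86.1 - 51.1) / (86.1 - 18.5) = 0.517751
m_alpha = f_alpha * m_total = 0.517751 * 4097 = 2121 g


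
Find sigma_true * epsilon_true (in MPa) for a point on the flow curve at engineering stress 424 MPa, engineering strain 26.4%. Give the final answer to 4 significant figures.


sigma_true = sigma_eng * (1 + epsilon_eng)
sigma_true = 424 * (1 + 0.264) = 535.936 MPa
epsilon_true = ln(1 + epsilon_eng)
epsilon_true = ln(1 + 0.264) = 0.234281
sigma_true * epsilon_true = 535.936 * 0.234281 = 125.6 MPa


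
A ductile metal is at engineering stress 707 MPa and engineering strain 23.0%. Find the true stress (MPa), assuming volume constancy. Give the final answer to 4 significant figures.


sigma_true = sigma_eng * (1 + epsilon_eng)
sigma_true = 707 * (1 + 0.23)
sigma_true = 869.6 MPa


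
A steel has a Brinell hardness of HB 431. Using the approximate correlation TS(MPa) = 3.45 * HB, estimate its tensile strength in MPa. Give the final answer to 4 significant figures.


TS (MPa) = 3.45 * HB
TS = 3.45 * 431
TS = 1487 MPa


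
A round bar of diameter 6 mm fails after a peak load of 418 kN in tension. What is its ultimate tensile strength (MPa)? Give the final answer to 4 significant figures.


A0 = pi*(d/2)^2 = pi*(6/2)^2 = 28.2743 mm^2
UTS = F_max / A0 = 418*1000 / 28.2743
UTS = 14780 MPa


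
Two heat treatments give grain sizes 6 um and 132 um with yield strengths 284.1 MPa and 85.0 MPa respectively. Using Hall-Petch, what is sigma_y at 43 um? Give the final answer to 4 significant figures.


sigma_y = sigma0 + k / sqrt(d)
1/sqrt(d1) = 1/sqrt(6e-06) = 408.248;  1/sqrt(d2) = 87.0388
k = (sigma1 - sigma2) / (1/sqrt(d1) - 1/sqrt(d2)) = (284.1 - 85.0) / (408.248 - 87.0388) = 0.619845 MPa*m^0.5
sigma0 = sigma1 - k/sqrt(d1) = 284.1 - 0.619845*408.248 = 31.0494 MPa
sigma_y(d3) = 31.0494 + 0.619845 / sqrt(4.3e-05) = 125.6 MPa


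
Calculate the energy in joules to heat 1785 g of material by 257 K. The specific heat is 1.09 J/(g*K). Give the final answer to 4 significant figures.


Q = m * cp * dT
Q = 1785 * 1.09 * 257
Q = 500000 J


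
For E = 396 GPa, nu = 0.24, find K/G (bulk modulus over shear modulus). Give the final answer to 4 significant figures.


G = E / (2*(1+nu))
G = 396 / (2*(1+0.24)) = 159.677 GPa
K = E / (3*(1-2*nu))
K = 396 / (3*(1-2*0.24)) = 253.846 GPa
K/G = 253.846 / 159.677 = 1.59


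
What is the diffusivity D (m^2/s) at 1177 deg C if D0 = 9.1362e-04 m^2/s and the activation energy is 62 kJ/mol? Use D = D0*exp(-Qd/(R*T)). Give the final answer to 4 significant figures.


D = D0 * exp(-Qd / (R*T))
T = 1450.15 K
D = 9.1362e-04 * exp(-62e3 / (8.314 * 1450.15))
D = 5.339e-06 m^2/s


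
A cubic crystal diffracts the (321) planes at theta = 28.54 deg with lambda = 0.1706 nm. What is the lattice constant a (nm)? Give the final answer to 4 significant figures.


d = lambda / (2*sin(theta))
d = 0.1706 / (2*sin(28.54 deg))
d = 0.178537 nm
a = d * sqrt(h^2+k^2+l^2) = 0.178537 * sqrt(14)
a = 0.668 nm


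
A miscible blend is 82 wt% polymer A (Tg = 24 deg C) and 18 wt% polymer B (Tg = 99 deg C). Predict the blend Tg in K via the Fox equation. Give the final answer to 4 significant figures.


1/Tg = w1/Tg1 + w2/Tg2 (in Kelvin)
Tg1 = 297.15 K, Tg2 = 372.15 K
1/Tg = 0.82/297.15 + 0.18/372.15
Tg = 308.3 K


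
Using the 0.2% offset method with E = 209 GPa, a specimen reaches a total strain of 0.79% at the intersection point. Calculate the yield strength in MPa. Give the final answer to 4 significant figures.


Offset strain = 0.002
Elastic strain at yield = total_strain - offset = 7.9e-03 - 0.002 = 5.9e-03
sigma_y = E * elastic_strain = 209000 * 5.9e-03
sigma_y = 1233 MPa


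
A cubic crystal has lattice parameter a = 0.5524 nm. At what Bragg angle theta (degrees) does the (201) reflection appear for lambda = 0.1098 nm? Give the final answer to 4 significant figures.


d = a / sqrt(h^2+k^2+l^2)
d = 0.5524 / sqrt(5) = 0.247041 nm
lambda = 2*d*sin(theta)  =>  sin(theta) = lambda / (2*d)
sin(theta) = 0.1098 / (2 * 0.247041) = 0.222231
theta = 12.84 deg


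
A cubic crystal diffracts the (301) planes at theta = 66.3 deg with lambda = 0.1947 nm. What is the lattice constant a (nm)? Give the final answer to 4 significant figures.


d = lambda / (2*sin(theta))
d = 0.1947 / (2*sin(66.3 deg))
d = 0.106316 nm
a = d * sqrt(h^2+k^2+l^2) = 0.106316 * sqrt(10)
a = 0.3362 nm


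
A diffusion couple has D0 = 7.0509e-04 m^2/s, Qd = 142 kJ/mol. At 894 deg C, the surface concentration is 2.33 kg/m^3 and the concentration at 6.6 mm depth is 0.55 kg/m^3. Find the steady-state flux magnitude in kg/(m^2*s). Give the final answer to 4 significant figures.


Step 1: D = D0 * exp(-Qd/(R*T))
T = 894 + 273.15 = 1167.15 K
D = 7.0509e-04 * exp(-142e3 / (8.314 * 1167.15)) = 3.11133e-10 m^2/s
Step 2: J = D * (C1 - C2) / dx
J = 3.11133e-10 * (2.33 - 0.55) / 6.6e-03
J = 8.391e-08 kg/(m^2*s)


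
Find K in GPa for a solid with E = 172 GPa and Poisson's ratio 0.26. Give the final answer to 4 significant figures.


K = E / (3*(1-2*nu))
K = 172 / (3*(1-2*0.26))
K = 119.4 GPa


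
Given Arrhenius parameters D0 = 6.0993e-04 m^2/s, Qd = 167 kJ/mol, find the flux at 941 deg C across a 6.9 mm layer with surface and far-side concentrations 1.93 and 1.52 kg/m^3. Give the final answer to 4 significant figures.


Step 1: D = D0 * exp(-Qd/(R*T))
T = 941 + 273.15 = 1214.15 K
D = 6.0993e-04 * exp(-167e3 / (8.314 * 1214.15)) = 3.98491e-11 m^2/s
Step 2: J = D * (C1 - C2) / dx
J = 3.98491e-11 * (1.93 - 1.52) / 6.9e-03
J = 2.368e-09 kg/(m^2*s)


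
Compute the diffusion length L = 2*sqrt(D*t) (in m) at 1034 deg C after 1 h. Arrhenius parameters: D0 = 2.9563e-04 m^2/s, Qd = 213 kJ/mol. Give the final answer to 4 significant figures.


Step 1: D = D0 * exp(-Qd/(R*T))
T = 1307.15 K
D = 2.9563e-04 * exp(-213e3 / (8.314 * 1307.15)) = 9.09516e-13 m^2/s
Step 2: L = 2*sqrt(D*t)
t = 1 h = 3600 s
L = 2*sqrt(9.09516e-13 * 3600) = 1.144e-04 m


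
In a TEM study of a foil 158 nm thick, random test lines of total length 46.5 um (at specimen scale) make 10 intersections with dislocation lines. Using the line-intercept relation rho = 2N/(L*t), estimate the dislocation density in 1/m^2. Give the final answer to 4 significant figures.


rho = 2N / (L * t)
L = 46.5 um = 4.65e-05 m, t = 158 nm = 1.58e-07 m
rho = 2 * 10 / (4.65e-05 * 1.58e-07)
rho = 2.722e+12 1/m^2


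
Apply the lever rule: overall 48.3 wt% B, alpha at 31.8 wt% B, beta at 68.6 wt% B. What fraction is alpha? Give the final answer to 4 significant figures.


f_alpha = (C_beta - C0) / (C_beta - C_alpha)
f_alpha = (68.6 - 48.3) / (68.6 - 31.8)
f_alpha = 0.5516


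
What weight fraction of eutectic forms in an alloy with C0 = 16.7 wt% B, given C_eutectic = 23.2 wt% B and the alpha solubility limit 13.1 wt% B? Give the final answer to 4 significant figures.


f_primary = (C_e - C0) / (C_e - C_alpha_max)
f_primary = (23.2 - 16.7) / (23.2 - 13.1)
f_primary = 0.643564
f_eutectic = 1 - 0.643564 = 0.3564


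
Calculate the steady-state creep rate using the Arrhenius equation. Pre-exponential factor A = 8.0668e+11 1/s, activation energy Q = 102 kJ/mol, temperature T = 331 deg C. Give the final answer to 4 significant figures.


rate = A * exp(-Q / (R*T))
T = 331 + 273.15 = 604.15 K
rate = 8.0668e+11 * exp(-102e3 / (8.314 * 604.15))
rate = 1223 1/s


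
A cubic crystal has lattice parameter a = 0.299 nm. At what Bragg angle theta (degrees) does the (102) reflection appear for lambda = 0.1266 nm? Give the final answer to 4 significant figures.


d = a / sqrt(h^2+k^2+l^2)
d = 0.299 / sqrt(5) = 0.133717 nm
lambda = 2*d*sin(theta)  =>  sin(theta) = lambda / (2*d)
sin(theta) = 0.1266 / (2 * 0.133717) = 0.473388
theta = 28.25 deg


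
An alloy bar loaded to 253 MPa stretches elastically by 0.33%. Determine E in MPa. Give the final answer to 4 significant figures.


E = sigma / epsilon
epsilon = 0.33% = 3.3e-03
E = 253 / 3.3e-03
E = 76670 MPa


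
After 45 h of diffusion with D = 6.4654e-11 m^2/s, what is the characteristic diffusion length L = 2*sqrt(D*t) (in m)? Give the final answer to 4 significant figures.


t = 45 hr = 162000 s
Diffusion length = 2*sqrt(D*t)
= 2*sqrt(6.4654e-11 * 162000)
= 6.473e-03 m


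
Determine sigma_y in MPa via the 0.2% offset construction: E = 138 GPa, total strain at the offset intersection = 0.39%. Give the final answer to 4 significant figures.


Offset strain = 0.002
Elastic strain at yield = total_strain - offset = 3.9e-03 - 0.002 = 1.9e-03
sigma_y = E * elastic_strain = 138000 * 1.9e-03
sigma_y = 262.2 MPa


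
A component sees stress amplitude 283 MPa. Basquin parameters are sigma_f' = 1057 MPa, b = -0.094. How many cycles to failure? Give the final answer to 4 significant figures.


sigma_a = sigma_f' * (2*Nf)^b
2*Nf = (sigma_a / sigma_f')^(1/b)
2*Nf = (283 / 1057)^(1/-0.094)
2*Nf = 1.22511e+06
Nf = 612600 cycles


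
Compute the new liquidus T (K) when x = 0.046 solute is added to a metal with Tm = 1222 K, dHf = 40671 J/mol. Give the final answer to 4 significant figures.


dT = R*Tm^2*x / dHf
dT = 8.314 * 1222^2 * 0.046 / 40671
dT = 14.0419 K
T_new = 1222 - 14.0419 = 1208 K


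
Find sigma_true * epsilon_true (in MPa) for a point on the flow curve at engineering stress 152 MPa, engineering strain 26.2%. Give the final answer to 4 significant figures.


sigma_true = sigma_eng * (1 + epsilon_eng)
sigma_true = 152 * (1 + 0.262) = 191.824 MPa
epsilon_true = ln(1 + epsilon_eng)
epsilon_true = ln(1 + 0.262) = 0.232698
sigma_true * epsilon_true = 191.824 * 0.232698 = 44.64 MPa


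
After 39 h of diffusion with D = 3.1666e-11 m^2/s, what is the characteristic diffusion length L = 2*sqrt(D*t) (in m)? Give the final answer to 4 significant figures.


t = 39 hr = 140400 s
Diffusion length = 2*sqrt(D*t)
= 2*sqrt(3.1666e-11 * 140400)
= 4.217e-03 m


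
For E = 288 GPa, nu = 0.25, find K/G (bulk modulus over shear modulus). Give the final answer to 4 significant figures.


G = E / (2*(1+nu))
G = 288 / (2*(1+0.25)) = 115.2 GPa
K = E / (3*(1-2*nu))
K = 288 / (3*(1-2*0.25)) = 192 GPa
K/G = 192 / 115.2 = 1.667


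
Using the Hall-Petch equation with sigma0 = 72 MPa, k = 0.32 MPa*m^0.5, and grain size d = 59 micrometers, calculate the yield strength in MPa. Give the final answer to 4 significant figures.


sigma_y = sigma0 + k / sqrt(d)
d = 59 um = 5.9e-05 m
sigma_y = 72 + 0.32 / sqrt(5.9e-05)
sigma_y = 113.7 MPa


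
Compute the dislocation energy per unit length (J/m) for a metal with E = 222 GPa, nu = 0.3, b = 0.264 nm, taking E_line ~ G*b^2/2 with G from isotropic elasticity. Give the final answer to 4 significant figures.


Step 1: G = E / (2*(1+nu))
G = 222 / (2*(1+0.3)) = 85.3846 GPa = 8.53846e+10 Pa
Step 2: E_line = G*b^2/2
b = 0.264 nm = 2.64e-10 m
E_line = 0.5 * 8.53846e+10 * (2.64e-10)^2 = 2.975e-09 J/m


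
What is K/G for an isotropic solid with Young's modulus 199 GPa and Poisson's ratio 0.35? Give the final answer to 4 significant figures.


G = E / (2*(1+nu))
G = 199 / (2*(1+0.35)) = 73.7037 GPa
K = E / (3*(1-2*nu))
K = 199 / (3*(1-2*0.35)) = 221.111 GPa
K/G = 221.111 / 73.7037 = 3


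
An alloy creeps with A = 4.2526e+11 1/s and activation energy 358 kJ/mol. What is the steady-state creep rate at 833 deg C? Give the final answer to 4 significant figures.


rate = A * exp(-Q / (R*T))
T = 833 + 273.15 = 1106.15 K
rate = 4.2526e+11 * exp(-358e3 / (8.314 * 1106.15))
rate = 5.279e-06 1/s


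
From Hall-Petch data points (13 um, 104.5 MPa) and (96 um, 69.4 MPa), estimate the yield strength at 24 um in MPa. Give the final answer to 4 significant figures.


sigma_y = sigma0 + k / sqrt(d)
1/sqrt(d1) = 1/sqrt(1.3e-05) = 277.35;  1/sqrt(d2) = 102.062
k = (sigma1 - sigma2) / (1/sqrt(d1) - 1/sqrt(d2)) = (104.5 - 69.4) / (277.35 - 102.062) = 0.200242 MPa*m^0.5
sigma0 = sigma1 - k/sqrt(d1) = 104.5 - 0.200242*277.35 = 48.9629 MPa
sigma_y(d3) = 48.9629 + 0.200242 / sqrt(2.4e-05) = 89.84 MPa


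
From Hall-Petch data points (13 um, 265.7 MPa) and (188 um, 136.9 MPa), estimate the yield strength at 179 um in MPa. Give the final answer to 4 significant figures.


sigma_y = sigma0 + k / sqrt(d)
1/sqrt(d1) = 1/sqrt(1.3e-05) = 277.35;  1/sqrt(d2) = 72.9325
k = (sigma1 - sigma2) / (1/sqrt(d1) - 1/sqrt(d2)) = (265.7 - 136.9) / (277.35 - 72.9325) = 0.630083 MPa*m^0.5
sigma0 = sigma1 - k/sqrt(d1) = 265.7 - 0.630083*277.35 = 90.9465 MPa
sigma_y(d3) = 90.9465 + 0.630083 / sqrt(1.79e-04) = 138 MPa


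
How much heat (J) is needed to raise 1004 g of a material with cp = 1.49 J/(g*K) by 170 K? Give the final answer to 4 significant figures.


Q = m * cp * dT
Q = 1004 * 1.49 * 170
Q = 254300 J


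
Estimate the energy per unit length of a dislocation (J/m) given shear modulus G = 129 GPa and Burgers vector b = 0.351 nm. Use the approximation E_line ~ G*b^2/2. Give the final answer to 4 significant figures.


E = G*b^2/2
b = 0.351 nm = 3.51e-10 m
G = 129 GPa = 1.29e+11 Pa
E = 0.5 * 1.29e+11 * (3.51e-10)^2
E = 7.946e-09 J/m


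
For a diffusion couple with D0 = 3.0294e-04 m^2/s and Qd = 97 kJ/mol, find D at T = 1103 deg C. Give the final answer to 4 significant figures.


D = D0 * exp(-Qd / (R*T))
T = 1376.15 K
D = 3.0294e-04 * exp(-97e3 / (8.314 * 1376.15))
D = 6.301e-08 m^2/s


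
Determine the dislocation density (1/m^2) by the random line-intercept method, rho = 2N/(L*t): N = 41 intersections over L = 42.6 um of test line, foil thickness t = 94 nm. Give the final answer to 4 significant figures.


rho = 2N / (L * t)
L = 42.6 um = 4.26e-05 m, t = 94 nm = 9.4e-08 m
rho = 2 * 41 / (4.26e-05 * 9.4e-08)
rho = 2.048e+13 1/m^2


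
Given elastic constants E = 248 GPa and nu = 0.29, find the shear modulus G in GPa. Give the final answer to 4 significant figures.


G = E / (2*(1+nu))
G = 248 / (2*(1+0.29))
G = 96.12 GPa


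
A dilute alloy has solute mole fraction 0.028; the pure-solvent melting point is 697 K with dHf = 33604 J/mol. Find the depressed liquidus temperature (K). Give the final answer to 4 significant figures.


dT = R*Tm^2*x / dHf
dT = 8.314 * 697^2 * 0.028 / 33604
dT = 3.36545 K
T_new = 697 - 3.36545 = 693.6 K


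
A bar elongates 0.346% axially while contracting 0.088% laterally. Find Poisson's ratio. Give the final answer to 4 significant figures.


nu = -epsilon_lat / epsilon_axial
Lateral strain is contraction (negative), so using magnitudes:
nu = 0.088 / 0.346
nu = 0.2543


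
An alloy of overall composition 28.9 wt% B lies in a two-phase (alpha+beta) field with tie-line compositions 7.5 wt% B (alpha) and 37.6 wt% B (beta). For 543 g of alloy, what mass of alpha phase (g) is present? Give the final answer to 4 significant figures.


f_alpha = (C_beta - C0) / (C_beta - C_alpha)
f_alpha = (37.6 - 28.9) / (37.6 - 7.5) = 0.289037
m_alpha = f_alpha * m_total = 0.289037 * 543 = 156.9 g


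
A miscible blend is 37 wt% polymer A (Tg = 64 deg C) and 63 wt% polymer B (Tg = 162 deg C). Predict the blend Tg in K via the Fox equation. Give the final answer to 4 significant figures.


1/Tg = w1/Tg1 + w2/Tg2 (in Kelvin)
Tg1 = 337.15 K, Tg2 = 435.15 K
1/Tg = 0.37/337.15 + 0.63/435.15
Tg = 392.9 K


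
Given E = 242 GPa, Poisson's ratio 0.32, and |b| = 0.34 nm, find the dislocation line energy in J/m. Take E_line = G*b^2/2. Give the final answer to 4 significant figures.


Step 1: G = E / (2*(1+nu))
G = 242 / (2*(1+0.32)) = 91.6667 GPa = 9.16667e+10 Pa
Step 2: E_line = G*b^2/2
b = 0.34 nm = 3.4e-10 m
E_line = 0.5 * 9.16667e+10 * (3.4e-10)^2 = 5.298e-09 J/m


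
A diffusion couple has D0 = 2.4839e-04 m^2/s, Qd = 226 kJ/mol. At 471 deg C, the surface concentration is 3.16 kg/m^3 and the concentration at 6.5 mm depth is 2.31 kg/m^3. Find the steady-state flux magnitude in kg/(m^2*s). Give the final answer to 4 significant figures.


Step 1: D = D0 * exp(-Qd/(R*T))
T = 471 + 273.15 = 744.15 K
D = 2.4839e-04 * exp(-226e3 / (8.314 * 744.15)) = 3.39458e-20 m^2/s
Step 2: J = D * (C1 - C2) / dx
J = 3.39458e-20 * (3.16 - 2.31) / 6.5e-03
J = 4.439e-18 kg/(m^2*s)


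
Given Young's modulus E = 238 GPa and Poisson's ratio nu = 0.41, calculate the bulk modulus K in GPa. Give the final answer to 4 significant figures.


K = E / (3*(1-2*nu))
K = 238 / (3*(1-2*0.41))
K = 440.7 GPa


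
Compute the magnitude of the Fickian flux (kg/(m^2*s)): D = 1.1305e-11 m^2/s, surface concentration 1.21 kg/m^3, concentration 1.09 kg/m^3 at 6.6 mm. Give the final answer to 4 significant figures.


J = -D * (dC/dx) = D * (C1 - C2) / dx
J = 1.1305e-11 * (1.21 - 1.09) / 6.6e-03
J = 2.055e-10 kg/(m^2*s)


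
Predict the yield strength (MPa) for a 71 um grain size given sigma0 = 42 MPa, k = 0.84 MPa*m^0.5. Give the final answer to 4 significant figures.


sigma_y = sigma0 + k / sqrt(d)
d = 71 um = 7.1e-05 m
sigma_y = 42 + 0.84 / sqrt(7.1e-05)
sigma_y = 141.7 MPa


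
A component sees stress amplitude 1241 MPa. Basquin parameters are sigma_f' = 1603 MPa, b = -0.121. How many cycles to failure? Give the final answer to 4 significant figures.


sigma_a = sigma_f' * (2*Nf)^b
2*Nf = (sigma_a / sigma_f')^(1/b)
2*Nf = (1241 / 1603)^(1/-0.121)
2*Nf = 8.29263
Nf = 4.146 cycles


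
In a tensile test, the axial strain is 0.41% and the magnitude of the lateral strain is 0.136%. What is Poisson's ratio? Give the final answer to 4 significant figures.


nu = -epsilon_lat / epsilon_axial
Lateral strain is contraction (negative), so using magnitudes:
nu = 0.136 / 0.41
nu = 0.3317


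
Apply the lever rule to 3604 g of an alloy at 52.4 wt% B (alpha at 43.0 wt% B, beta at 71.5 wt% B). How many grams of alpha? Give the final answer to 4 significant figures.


f_alpha = (C_beta - C0) / (C_beta - C_alpha)
f_alpha = (71.5 - 52.4) / (71.5 - 43.0) = 0.670175
m_alpha = f_alpha * m_total = 0.670175 * 3604 = 2415 g


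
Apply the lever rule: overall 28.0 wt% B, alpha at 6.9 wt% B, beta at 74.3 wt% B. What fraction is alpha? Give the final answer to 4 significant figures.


f_alpha = (C_beta - C0) / (C_beta - C_alpha)
f_alpha = (74.3 - 28.0) / (74.3 - 6.9)
f_alpha = 0.6869


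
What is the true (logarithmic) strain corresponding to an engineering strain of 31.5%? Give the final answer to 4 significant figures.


epsilon_true = ln(1 + epsilon_eng)
epsilon_true = ln(1 + 0.315)
epsilon_true = 0.2738


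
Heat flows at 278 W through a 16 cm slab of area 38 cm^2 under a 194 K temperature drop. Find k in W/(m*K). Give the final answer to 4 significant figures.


k = Q*L / (A*dT)
L = 0.16 m, A = 3.8e-03 m^2
k = 278 * 0.16 / (3.8e-03 * 194)
k = 60.34 W/(m*K)


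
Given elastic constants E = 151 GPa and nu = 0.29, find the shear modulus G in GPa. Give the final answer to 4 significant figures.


G = E / (2*(1+nu))
G = 151 / (2*(1+0.29))
G = 58.53 GPa


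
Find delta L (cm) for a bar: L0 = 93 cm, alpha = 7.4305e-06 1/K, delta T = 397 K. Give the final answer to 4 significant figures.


dL = L0 * alpha * dT
dL = 93 * 7.4305e-06 * 397
dL = 0.2743 cm


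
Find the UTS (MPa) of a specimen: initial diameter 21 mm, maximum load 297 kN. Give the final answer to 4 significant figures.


A0 = pi*(d/2)^2 = pi*(21/2)^2 = 346.361 mm^2
UTS = F_max / A0 = 297*1000 / 346.361
UTS = 857.5 MPa


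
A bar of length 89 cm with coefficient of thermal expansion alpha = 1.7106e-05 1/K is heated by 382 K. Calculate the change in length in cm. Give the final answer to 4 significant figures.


dL = L0 * alpha * dT
dL = 89 * 1.7106e-05 * 382
dL = 0.5816 cm


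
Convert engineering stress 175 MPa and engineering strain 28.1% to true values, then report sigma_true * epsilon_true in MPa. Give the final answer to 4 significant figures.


sigma_true = sigma_eng * (1 + epsilon_eng)
sigma_true = 175 * (1 + 0.281) = 224.175 MPa
epsilon_true = ln(1 + epsilon_eng)
epsilon_true = ln(1 + 0.281) = 0.247641
sigma_true * epsilon_true = 224.175 * 0.247641 = 55.51 MPa


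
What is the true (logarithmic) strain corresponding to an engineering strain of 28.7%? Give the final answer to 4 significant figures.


epsilon_true = ln(1 + epsilon_eng)
epsilon_true = ln(1 + 0.287)
epsilon_true = 0.2523


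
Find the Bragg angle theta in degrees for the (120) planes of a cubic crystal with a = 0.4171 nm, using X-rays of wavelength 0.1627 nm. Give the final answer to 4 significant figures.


d = a / sqrt(h^2+k^2+l^2)
d = 0.4171 / sqrt(5) = 0.186533 nm
lambda = 2*d*sin(theta)  =>  sin(theta) = lambda / (2*d)
sin(theta) = 0.1627 / (2 * 0.186533) = 0.436116
theta = 25.86 deg


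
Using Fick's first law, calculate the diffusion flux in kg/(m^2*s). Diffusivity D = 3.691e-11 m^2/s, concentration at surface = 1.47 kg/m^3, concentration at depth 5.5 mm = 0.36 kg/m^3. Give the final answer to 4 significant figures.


J = -D * (dC/dx) = D * (C1 - C2) / dx
J = 3.691e-11 * (1.47 - 0.36) / 5.5e-03
J = 7.449e-09 kg/(m^2*s)


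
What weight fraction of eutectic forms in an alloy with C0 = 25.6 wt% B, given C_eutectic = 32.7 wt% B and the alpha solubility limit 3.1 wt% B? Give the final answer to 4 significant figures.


f_primary = (C_e - C0) / (C_e - C_alpha_max)
f_primary = (32.7 - 25.6) / (32.7 - 3.1)
f_primary = 0.239865
f_eutectic = 1 - 0.239865 = 0.7601


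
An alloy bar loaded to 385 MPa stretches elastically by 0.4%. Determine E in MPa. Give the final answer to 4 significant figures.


E = sigma / epsilon
epsilon = 0.4% = 4e-03
E = 385 / 4e-03
E = 96250 MPa


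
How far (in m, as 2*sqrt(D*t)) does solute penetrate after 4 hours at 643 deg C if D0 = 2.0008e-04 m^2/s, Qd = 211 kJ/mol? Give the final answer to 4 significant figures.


Step 1: D = D0 * exp(-Qd/(R*T))
T = 916.15 K
D = 2.0008e-04 * exp(-211e3 / (8.314 * 916.15)) = 1.86434e-16 m^2/s
Step 2: L = 2*sqrt(D*t)
t = 4 h = 14400 s
L = 2*sqrt(1.86434e-16 * 14400) = 3.277e-06 m


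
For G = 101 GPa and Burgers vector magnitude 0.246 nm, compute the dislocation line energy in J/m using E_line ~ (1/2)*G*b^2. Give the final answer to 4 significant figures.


E = G*b^2/2
b = 0.246 nm = 2.46e-10 m
G = 101 GPa = 1.01e+11 Pa
E = 0.5 * 1.01e+11 * (2.46e-10)^2
E = 3.056e-09 J/m


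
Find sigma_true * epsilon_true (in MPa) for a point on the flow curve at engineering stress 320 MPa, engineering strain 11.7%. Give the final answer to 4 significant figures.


sigma_true = sigma_eng * (1 + epsilon_eng)
sigma_true = 320 * (1 + 0.117) = 357.44 MPa
epsilon_true = ln(1 + epsilon_eng)
epsilon_true = ln(1 + 0.117) = 0.110647
sigma_true * epsilon_true = 357.44 * 0.110647 = 39.55 MPa


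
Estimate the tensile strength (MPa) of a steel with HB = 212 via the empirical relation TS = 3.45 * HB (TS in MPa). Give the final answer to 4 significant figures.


TS (MPa) = 3.45 * HB
TS = 3.45 * 212
TS = 731.4 MPa
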